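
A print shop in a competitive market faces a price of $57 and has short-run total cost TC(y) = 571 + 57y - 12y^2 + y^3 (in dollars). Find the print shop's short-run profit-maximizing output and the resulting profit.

AVC = 57 - 12y + y^2; min AVC = $21 at y = 6. Since P = $57 ≥ min AVC, the firm produces.
MC = 57 - 24y + 3y^2. Setting P = MC and taking the root on the rising branch gives y* = 8.
TR = 57·8 = 456. TC = 571 + 200 = 771. Profit = 456 − 771 = -$315.
That loss of $315 beats the $571 the firm would lose by shutting down; producing recovers $256 of fixed cost.

Profit = -$315 at y = 8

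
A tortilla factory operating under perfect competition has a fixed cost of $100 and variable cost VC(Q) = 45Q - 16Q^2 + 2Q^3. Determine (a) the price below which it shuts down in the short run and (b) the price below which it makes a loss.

AVC = 45 - 16Q + 2Q^2; minimized at Q = 4, giving min AVC = $13. That is the shutdown price.
ATC = 100/Q + 45 - 16Q + 2Q^2. Setting dATC/dQ = −100/Q^2 − 16 + 4Q = 0 gives Q = 5 (since 4·5^3 − 16·5^2 = 100).
min ATC = 100/5 + 45 − 16·5 + 2·5^2 = $35. That is the break-even price.
For $13 ≤ P < $35 the firm produces at a loss; below $13 it shuts down.

Shutdown price = $13; break-even price = $35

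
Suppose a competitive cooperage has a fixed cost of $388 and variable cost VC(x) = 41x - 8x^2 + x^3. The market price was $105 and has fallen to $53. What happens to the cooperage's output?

MC = 41 - 16x + 3x^2; the shutdown threshold is min AVC = $25 (at x = 4).
At P = $105 ≥ min AVC, set P = MC on the rising branch: x = 8.
At P = $53 ≥ min AVC, set P = MC: x = 6. The firm stays open but cuts output.

Output falls from 8 to 6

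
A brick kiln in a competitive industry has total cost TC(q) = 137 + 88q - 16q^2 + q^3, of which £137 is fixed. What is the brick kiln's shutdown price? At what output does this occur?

The firm shuts down when price falls below the minimum of average variable cost. AVC = VC/q = 88 - 16q + q^2.
dAVC/dq = -16 + 2q = 0 gives q = 8. min AVC = 88 - 16·8 + 8^2 = 24.
The firm shuts down for any P below £24.

£24 per unit, at q = 8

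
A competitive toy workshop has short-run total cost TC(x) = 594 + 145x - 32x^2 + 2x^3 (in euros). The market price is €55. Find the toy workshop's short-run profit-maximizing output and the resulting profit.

Profit = -€270 at x = 9

AVC = 145 - 32x + 2x^2 has its minimum €17 at x = 8; price €55 clears that bar, so the firm operates.
With MC = 145 - 64x + 6x^2, P = MC on the upward-sloping part at x* = 9.
TR = 55·9 = 495. TC = 594 + 171 = 765. Profit = 495 − 765 = -€270.
By producing, the firm covers all variable cost plus €324 of fixed cost; shutting down would lose the full €594.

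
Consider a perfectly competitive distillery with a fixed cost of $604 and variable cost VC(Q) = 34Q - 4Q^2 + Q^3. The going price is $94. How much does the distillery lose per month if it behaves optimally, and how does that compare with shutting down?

Profit = -$316 at Q = 6

AVC = 34 - 4Q + Q^2 has its minimum $30 at Q = 2; price $94 clears that bar, so the firm operates.
MC = 34 - 8Q + 3Q^2. Setting P = MC and taking the root on the rising branch gives Q* = 6.
TR = 94·6 = 564. TC = 604 + 276 = 880. Profit = 564 − 880 = -$316.
That loss of $316 beats the $604 the firm would lose by shutting down; producing recovers $288 of fixed cost.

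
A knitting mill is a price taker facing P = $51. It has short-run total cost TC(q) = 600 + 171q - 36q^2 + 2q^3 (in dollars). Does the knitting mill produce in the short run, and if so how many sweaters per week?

Strip out fixed cost: VC = 171q - 36q^2 + 2q^3. Then AVC = 171 - 36q + 2q^2 and MC = 171 - 72q + 6q^2.
AVC hits its minimum where MC = AVC, at q = 9, giving min AVC = 171 - 36·9 + 2·9^2 = $9.
P = $51 exceeds min AVC = $9, so the firm stays open.
Set P = MC: 51 = 171 - 72q + 6q^2 → 120 - 72q + 6q^2 = 0. The roots are q = 2 and q = 10; the profit-maximizing output is on the rising part of MC, so q* = 10.
Check: AVC at q = 10 is $11 ≤ P, so revenue covers variable cost.
Profit = P·q − TC = 51·10 − 710 = -$200, a loss, but smaller than the $600 fixed cost the firm would lose by shutting down.

Produce at q = 10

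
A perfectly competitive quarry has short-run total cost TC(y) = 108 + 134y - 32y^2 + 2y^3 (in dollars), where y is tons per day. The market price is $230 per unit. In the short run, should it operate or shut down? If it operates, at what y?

Variable cost is VC = 134y - 32y^2 + 2y^3, so AVC = VC/y = 134 - 32y + 2y^2 and MC = dTC/dy = 134 - 64y + 6y^2.
The AVC parabola has its vertex at y = 32/4 = 8, where AVC = 134 - 32·8 + 2·8^2 = $6.
Since P = $230 ≥ min AVC = $6, price covers variable cost and the firm should produce.
Solving P = MC: -96 - 64y + 6y^2 = 0 ⇒ y = -4/3 or 12. On the upward-sloping branch, y* = 12.
Check: AVC at y = 12 is $38 ≤ P, so revenue covers variable cost.
Profit = P·y − TC = 230·12 − 564 = $2196.

Produce at y = 12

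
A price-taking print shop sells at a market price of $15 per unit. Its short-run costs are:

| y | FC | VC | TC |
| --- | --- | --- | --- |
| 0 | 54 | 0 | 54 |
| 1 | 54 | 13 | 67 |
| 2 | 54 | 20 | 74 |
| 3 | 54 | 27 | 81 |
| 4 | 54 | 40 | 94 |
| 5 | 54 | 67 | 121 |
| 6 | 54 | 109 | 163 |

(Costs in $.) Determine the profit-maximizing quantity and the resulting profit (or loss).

y = 4; profit = -$34

Tabulate TR − TC: y=0: -54; y=1: -52; y=2: -44; y=3: -36; y=4: -34; y=5: -46; y=6: -73.
Profit is maximized at y = 4. AVC there is 40/4 = $10 ≤ P, so producing beats shutting down (which would give -$54).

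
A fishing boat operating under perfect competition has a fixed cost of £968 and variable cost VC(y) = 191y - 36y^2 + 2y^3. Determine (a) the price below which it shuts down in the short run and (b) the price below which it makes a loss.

Shutdown price = £29; break-even price = £125

Shutdown price = min AVC. AVC = 191 - 36y + 2y^2, with vertex at y = 9 and minimum £29.
ATC = 968/y + 191 - 36y + 2y^2. Setting dATC/dy = −968/y^2 − 36 + 4y = 0 gives y = 11 (since 4·11^3 − 36·11^2 = 968).
min ATC = 968/11 + 191 − 36·11 + 2·11^2 = £125. That is the break-even price.
For £29 ≤ P < £125 the firm produces at a loss; below £29 it shuts down.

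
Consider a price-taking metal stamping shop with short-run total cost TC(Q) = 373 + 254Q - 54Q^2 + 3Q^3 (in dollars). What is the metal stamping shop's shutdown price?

$11 per unit

Short-run supply begins at min AVC. From VC = 254Q - 54Q^2 + 3Q^3, AVC = 254 - 54Q + 3Q^2.
dAVC/dQ = -54 + 6Q = 0 gives Q = 9. min AVC = 254 - 54·9 + 3·9^2 = 11.
So the shutdown price is $11.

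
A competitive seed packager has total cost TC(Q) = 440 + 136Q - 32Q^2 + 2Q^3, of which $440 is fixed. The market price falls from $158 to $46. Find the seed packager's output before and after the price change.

Output falls from 11 to 9

AVC = 136 - 32Q + 2Q^2, minimized at Q = 8 where min AVC = $8. MC = 136 - 64Q + 6Q^2.
At P = $158 ≥ min AVC, set P = MC on the rising branch: Q = 11.
At P = $46 ≥ min AVC, set P = MC: Q = 9. The firm stays open but cuts output.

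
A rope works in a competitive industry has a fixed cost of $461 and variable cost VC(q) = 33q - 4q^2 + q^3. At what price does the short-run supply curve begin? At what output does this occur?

Short-run supply begins at min AVC. From VC = 33q - 4q^2 + q^3, AVC = 33 - 4q + q^2.
dAVC/dq = -4 + 2q = 0 gives q = 2. min AVC = 33 - 4·2 + 2^2 = 29.
For P < $29 the firm produces nothing.

$29 per unit, at q = 2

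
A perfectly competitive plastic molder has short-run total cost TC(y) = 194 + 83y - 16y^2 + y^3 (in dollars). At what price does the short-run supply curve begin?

$19 per unit

The firm shuts down when price falls below the minimum of average variable cost. AVC = VC/y = 83 - 16y + y^2.
At the minimum of AVC, MC = AVC. MC = 83 - 32y + 3y^2; setting MC = AVC gives 2y^2 - 16y = 0, so y = 8. min AVC = 19.
The firm shuts down for any P below $19.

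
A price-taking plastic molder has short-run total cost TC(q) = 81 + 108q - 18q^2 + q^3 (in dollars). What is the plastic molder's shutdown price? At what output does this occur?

$27 per unit, at q = 9

Short-run supply begins at min AVC. From VC = 108q - 18q^2 + q^3, AVC = 108 - 18q + q^2.
At the minimum of AVC, MC = AVC. MC = 108 - 36q + 3q^2; setting MC = AVC gives 2q^2 - 18q = 0, so q = 9. min AVC = 27.
So the shutdown price is $27.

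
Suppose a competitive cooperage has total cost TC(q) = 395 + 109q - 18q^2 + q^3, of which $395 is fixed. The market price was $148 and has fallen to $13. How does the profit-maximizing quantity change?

Output falls from 13 to 0 (the firm shuts down)

AVC = 109 - 18q + q^2, minimized at q = 9 where min AVC = $28. MC = 109 - 36q + 3q^2.
With P = $148 above the shutdown price, P = MC gives q = 13.
At P = $13 < min AVC = $28, price no longer covers variable cost at any output, so the firm shuts down: q = 0.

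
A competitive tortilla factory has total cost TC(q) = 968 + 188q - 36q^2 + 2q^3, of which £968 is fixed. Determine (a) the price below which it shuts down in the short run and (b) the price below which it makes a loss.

Shutdown price = min AVC. AVC = 188 - 36q + 2q^2, with vertex at q = 9 and minimum £26.
ATC = 968/q + 188 - 36q + 2q^2. Setting dATC/dq = −968/q^2 − 36 + 4q = 0 gives q = 11 (since 4·11^3 − 36·11^2 = 968).
min ATC = 968/11 + 188 − 36·11 + 2·11^2 = £122. That is the break-even price.
For £26 ≤ P < £122 the firm produces at a loss; below £26 it shuts down.

Shutdown price = £26; break-even price = £122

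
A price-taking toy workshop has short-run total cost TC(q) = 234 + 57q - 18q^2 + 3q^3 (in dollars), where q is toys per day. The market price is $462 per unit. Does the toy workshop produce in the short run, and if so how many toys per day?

Produce at q = 9

From TC, MC = TC'(q) = 57 - 36q + 9q^2 and AVC = VC/q = 57 - 18q + 3q^2.
AVC hits its minimum where MC = AVC, at q = 3, giving min AVC = 57 - 18·3 + 3·3^2 = $30.
Because $462 ≥ $30, revenue can cover variable cost; the firm operates.
Set P = MC: 462 = 57 - 36q + 9q^2 → -405 - 36q + 9q^2 = 0. The roots are q = -5 and q = 9; the profit-maximizing output is on the rising part of MC, so q* = 9.
Check: AVC at q = 9 is $138 ≤ P, so revenue covers variable cost.
Profit = P·q − TC = 462·9 − 1476 = $2682.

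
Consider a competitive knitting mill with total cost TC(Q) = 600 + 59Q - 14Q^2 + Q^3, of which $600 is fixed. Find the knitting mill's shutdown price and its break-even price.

Shutdown price = $10; break-even price = $79

Shutdown price = min AVC. AVC = 59 - 14Q + Q^2, with vertex at Q = 7 and minimum $10.
ATC = 600/Q + 59 - 14Q + Q^2. Setting dATC/dQ = −600/Q^2 − 14 + 2Q = 0 gives Q = 10 (since 2·10^3 − 14·10^2 = 600).
min ATC = 600/10 + 59 − 14·10 + 10^2 = $79. That is the break-even price.
Between these two prices the firm operates at a loss; above $79 it earns a profit.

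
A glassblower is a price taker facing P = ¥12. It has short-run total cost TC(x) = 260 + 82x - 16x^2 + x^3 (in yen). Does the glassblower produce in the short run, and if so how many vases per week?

Shut down

Strip out fixed cost: VC = 82x - 16x^2 + x^3. Then AVC = 82 - 16x + x^2 and MC = 82 - 32x + 3x^2.
The AVC parabola has its vertex at x = 16/2 = 8, where AVC = 82 - 16·8 + 8^2 = ¥18.
P = ¥12 lies below min AVC = ¥18; no output level covers variable cost.
Best response: produce nothing and absorb the ¥260 fixed cost.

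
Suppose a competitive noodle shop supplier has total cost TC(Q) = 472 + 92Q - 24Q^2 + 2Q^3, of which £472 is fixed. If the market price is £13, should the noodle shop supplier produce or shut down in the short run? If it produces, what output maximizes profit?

Strip out fixed cost: VC = 92Q - 24Q^2 + 2Q^3. Then AVC = 92 - 24Q + 2Q^2 and MC = 92 - 48Q + 6Q^2.
AVC hits its minimum where MC = AVC, at Q = 6, giving min AVC = 92 - 24·6 + 2·6^2 = £20.
P = £13 lies below min AVC = £20; no output level covers variable cost.
Shutting down limits the loss to fixed cost, £472.

Shut down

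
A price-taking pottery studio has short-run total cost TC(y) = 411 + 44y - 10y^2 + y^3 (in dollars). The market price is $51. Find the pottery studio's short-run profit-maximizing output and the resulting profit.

Profit = -$215 at y = 7

AVC = 44 - 10y + y^2; min AVC = $19 at y = 5. Since P = $51 ≥ min AVC, the firm produces.
MC = 44 - 20y + 3y^2. Setting P = MC and taking the root on the rising branch gives y* = 7.
TR = 51·7 = 357. TC = 411 + 161 = 572. Profit = 357 − 572 = -$215.
Shutting down would mean losing the fixed cost of $411, so operating at a loss of $215 is better by $196.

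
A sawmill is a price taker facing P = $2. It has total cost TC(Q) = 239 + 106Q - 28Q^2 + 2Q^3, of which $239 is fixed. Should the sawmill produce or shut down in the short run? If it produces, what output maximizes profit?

From TC, MC = TC'(Q) = 106 - 56Q + 6Q^2 and AVC = VC/Q = 106 - 28Q + 2Q^2.
AVC hits its minimum where MC = AVC, at Q = 7, giving min AVC = 106 - 28·7 + 2·7^2 = $8.
P = $2 lies below min AVC = $8; no output level covers variable cost.
The firm minimizes its loss by shutting down and losing only its fixed cost of $239.

Shut down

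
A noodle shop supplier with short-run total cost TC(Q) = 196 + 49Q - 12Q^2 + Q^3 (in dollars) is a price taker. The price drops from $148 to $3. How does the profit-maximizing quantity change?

Output falls from 11 to 0 (the firm shuts down)

MC = 49 - 24Q + 3Q^2; the shutdown threshold is min AVC = $13 (at Q = 6).
At P = $148 ≥ min AVC, set P = MC on the rising branch: Q = 11.
At P = $3 < min AVC = $13, price no longer covers variable cost at any output, so the firm shuts down: Q = 0.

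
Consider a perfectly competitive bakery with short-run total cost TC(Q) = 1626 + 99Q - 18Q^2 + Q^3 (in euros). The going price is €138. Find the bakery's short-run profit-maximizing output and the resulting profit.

Profit = -€274 at Q = 13

AVC = 99 - 18Q + Q^2 has its minimum €18 at Q = 9; price €138 clears that bar, so the firm operates.
With MC = 99 - 36Q + 3Q^2, P = MC on the upward-sloping part at Q* = 13.
TR = 138·13 = 1794. TC = 1626 + 442 = 2068. Profit = 1794 − 2068 = -€274.
That loss of €274 beats the €1626 the firm would lose by shutting down; producing recovers €1352 of fixed cost.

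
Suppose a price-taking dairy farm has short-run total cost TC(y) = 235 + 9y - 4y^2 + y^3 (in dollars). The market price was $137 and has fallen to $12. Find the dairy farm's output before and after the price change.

AVC = 9 - 4y + y^2, minimized at y = 2 where min AVC = $5. MC = 9 - 8y + 3y^2.
With P = $137 above the shutdown price, P = MC gives y = 8.
At P = $12 ≥ min AVC, set P = MC: y = 3. The firm stays open but cuts output.

Output falls from 8 to 3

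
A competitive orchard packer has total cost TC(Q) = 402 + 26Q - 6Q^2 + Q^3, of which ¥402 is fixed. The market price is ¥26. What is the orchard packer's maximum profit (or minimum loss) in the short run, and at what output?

AVC = 26 - 6Q + Q^2 has its minimum ¥17 at Q = 3; price ¥26 clears that bar, so the firm operates.
With MC = 26 - 12Q + 3Q^2, P = MC on the upward-sloping part at Q* = 4.
TR = 26·4 = 104. TC = 402 + 72 = 474. Profit = 104 − 474 = -¥370.
Shutting down would mean losing the fixed cost of ¥402, so operating at a loss of ¥370 is better by ¥32.

Profit = -¥370 at Q = 4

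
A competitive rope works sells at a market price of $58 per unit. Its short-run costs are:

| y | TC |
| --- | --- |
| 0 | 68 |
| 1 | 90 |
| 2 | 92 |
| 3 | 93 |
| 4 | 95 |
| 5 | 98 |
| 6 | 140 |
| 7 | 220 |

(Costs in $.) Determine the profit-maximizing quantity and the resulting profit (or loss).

y = 6; profit = $208

Compute π = P·y − TC at each output: y=0: -68; y=1: -32; y=2: 24; y=3: 81; y=4: 137; y=5: 192; y=6: 208; y=7: 186.
Profit is maximized at y = 6. AVC there is 72/6 = $12 ≤ P, so producing beats shutting down (which would give -$68).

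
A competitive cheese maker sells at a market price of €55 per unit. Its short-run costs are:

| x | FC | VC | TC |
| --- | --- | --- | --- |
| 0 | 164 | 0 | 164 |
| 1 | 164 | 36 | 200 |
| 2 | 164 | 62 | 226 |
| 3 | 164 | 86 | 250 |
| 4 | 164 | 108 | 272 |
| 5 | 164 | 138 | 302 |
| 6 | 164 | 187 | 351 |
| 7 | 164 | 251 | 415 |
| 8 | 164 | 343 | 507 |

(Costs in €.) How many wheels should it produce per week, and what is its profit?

x = 6; profit = -€21

Tabulate TR − TC: x=0: -164; x=1: -145; x=2: -116; x=3: -85; x=4: -52; x=5: -27; x=6: -21; x=7: -30; x=8: -67.
Profit is maximized at x = 6. AVC there is 187/6 = €31.17 ≤ P, so producing beats shutting down (which would give -€164).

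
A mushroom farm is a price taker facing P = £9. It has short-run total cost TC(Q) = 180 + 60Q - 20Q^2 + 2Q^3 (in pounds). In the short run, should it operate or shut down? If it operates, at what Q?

From TC, MC = TC'(Q) = 60 - 40Q + 6Q^2 and AVC = VC/Q = 60 - 20Q + 2Q^2.
The AVC parabola has its vertex at Q = 20/4 = 5, where AVC = 60 - 20·5 + 2·5^2 = £10.
P = £9 lies below min AVC = £10; no output level covers variable cost.
Best response: produce nothing and absorb the £180 fixed cost.

Shut down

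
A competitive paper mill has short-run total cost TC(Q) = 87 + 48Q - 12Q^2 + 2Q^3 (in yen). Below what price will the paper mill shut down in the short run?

The firm shuts down when price falls below the minimum of average variable cost. AVC = VC/Q = 48 - 12Q + 2Q^2.
At the minimum of AVC, MC = AVC. MC = 48 - 24Q + 6Q^2; setting MC = AVC gives 4Q^2 - 12Q = 0, so Q = 3. min AVC = 30.
The firm shuts down for any P below ¥30.

¥30 per unit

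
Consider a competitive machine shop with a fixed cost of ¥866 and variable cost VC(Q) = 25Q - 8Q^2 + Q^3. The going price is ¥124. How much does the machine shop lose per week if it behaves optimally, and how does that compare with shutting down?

AVC = 25 - 8Q + Q^2; min AVC = ¥9 at Q = 4. Since P = ¥124 ≥ min AVC, the firm produces.
MC = 25 - 16Q + 3Q^2. Setting P = MC and taking the root on the rising branch gives Q* = 9.
TR = 124·9 = 1116. TC = 866 + 306 = 1172. Profit = 1116 − 1172 = -¥56.
Shutting down would mean losing the fixed cost of ¥866, so operating at a loss of ¥56 is better by ¥810.

Profit = -¥56 at Q = 9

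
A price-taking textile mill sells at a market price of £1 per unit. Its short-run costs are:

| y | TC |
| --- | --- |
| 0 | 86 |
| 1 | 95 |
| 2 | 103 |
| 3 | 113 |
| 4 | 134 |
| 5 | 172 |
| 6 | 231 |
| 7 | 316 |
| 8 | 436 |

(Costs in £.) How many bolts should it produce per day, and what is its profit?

Profit at each row (π = 1y − TC): y=0: -86; y=1: -94; y=2: -101; y=3: -110; y=4: -130; y=5: -167; y=6: -225; y=7: -309; y=8: -428.
Profit is highest at y = 0. Equivalently, the lowest AVC in the table is 17/2 ≈ £8.50 at y = 2, and P = £1 falls below it — price never covers variable cost, so the firm shuts down and loses only its fixed cost.

y = 0 (shut down); profit = -£86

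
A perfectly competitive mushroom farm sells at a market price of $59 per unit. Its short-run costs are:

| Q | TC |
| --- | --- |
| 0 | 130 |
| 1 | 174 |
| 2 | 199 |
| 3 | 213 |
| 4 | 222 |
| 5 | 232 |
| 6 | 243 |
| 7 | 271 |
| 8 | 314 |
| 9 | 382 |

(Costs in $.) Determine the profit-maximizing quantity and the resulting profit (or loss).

Q = 8; profit = $158

Profit at each row (π = 59Q − TC): Q=0: -130; Q=1: -115; Q=2: -81; Q=3: -36; Q=4: 14; Q=5: 63; Q=6: 111; Q=7: 142; Q=8: 158; Q=9: 149.
Profit is maximized at Q = 8. AVC there is 184/8 = $23 ≤ P, so producing beats shutting down (which would give -$130).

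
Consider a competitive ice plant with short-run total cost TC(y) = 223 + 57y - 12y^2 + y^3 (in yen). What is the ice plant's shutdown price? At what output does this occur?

The shutdown price is the minimum of AVC. VC = 57y - 12y^2 + y^3, so AVC = 57 - 12y + y^2.
dAVC/dy = -12 + 2y = 0 gives y = 6. min AVC = 57 - 12·6 + 6^2 = 21.
The firm shuts down for any P below ¥21.

¥21 per unit, at y = 6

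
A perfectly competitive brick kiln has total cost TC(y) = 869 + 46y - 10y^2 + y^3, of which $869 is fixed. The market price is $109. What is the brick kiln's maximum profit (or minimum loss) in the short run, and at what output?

AVC = 46 - 10y + y^2; min AVC = $21 at y = 5. Since P = $109 ≥ min AVC, the firm produces.
MC = 46 - 20y + 3y^2. Setting P = MC and taking the root on the rising branch gives y* = 9.
TR = 109·9 = 981. TC = 869 + 333 = 1202. Profit = 981 − 1202 = -$221.
Shutting down would mean losing the fixed cost of $869, so operating at a loss of $221 is better by $648.

Profit = -$221 at y = 9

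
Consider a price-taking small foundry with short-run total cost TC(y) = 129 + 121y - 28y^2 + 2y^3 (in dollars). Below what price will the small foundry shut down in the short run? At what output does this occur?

The shutdown price is the minimum of AVC. VC = 121y - 28y^2 + 2y^3, so AVC = 121 - 28y + 2y^2.
At the minimum of AVC, MC = AVC. MC = 121 - 56y + 6y^2; setting MC = AVC gives 4y^2 - 28y = 0, so y = 7. min AVC = 23.
So the shutdown price is $23.

$23 per unit, at y = 7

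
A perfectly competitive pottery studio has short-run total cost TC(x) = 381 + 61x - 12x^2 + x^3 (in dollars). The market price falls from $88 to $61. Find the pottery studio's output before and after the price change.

Output falls from 9 to 8

AVC = 61 - 12x + x^2, minimized at x = 6 where min AVC = $25. MC = 61 - 24x + 3x^2.
With P = $88 above the shutdown price, P = MC gives x = 9.
At P = $61 ≥ min AVC, set P = MC: x = 8. The firm stays open but cuts output.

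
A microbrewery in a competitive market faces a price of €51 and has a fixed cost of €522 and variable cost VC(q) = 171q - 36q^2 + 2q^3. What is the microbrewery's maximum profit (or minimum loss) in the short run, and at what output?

Profit = -€122 at q = 10

AVC = 171 - 36q + 2q^2; min AVC = €9 at q = 9. Since P = €51 ≥ min AVC, the firm produces.
MC = 171 - 72q + 6q^2. Setting P = MC and taking the root on the rising branch gives q* = 10.
TR = 51·10 = 510. TC = 522 + 110 = 632. Profit = 510 − 632 = -€122.
Shutting down would mean losing the fixed cost of €522, so operating at a loss of €122 is better by €400.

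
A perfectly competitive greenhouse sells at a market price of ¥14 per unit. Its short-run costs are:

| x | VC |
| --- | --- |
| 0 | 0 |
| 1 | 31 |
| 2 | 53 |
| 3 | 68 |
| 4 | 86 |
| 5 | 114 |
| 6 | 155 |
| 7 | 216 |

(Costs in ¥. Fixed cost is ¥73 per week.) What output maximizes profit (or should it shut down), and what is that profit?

Tabulate TR − TC: x=0: -73; x=1: -90; x=2: -98; x=3: -99; x=4: -103; x=5: -117; x=6: -144; x=7: -191.
Profit is highest at x = 0. Equivalently, the lowest AVC in the table is 86/4 ≈ ¥21.50 at x = 4, and P = ¥14 falls below it — price never covers variable cost, so the firm shuts down and loses only its fixed cost.

x = 0 (shut down); profit = -¥73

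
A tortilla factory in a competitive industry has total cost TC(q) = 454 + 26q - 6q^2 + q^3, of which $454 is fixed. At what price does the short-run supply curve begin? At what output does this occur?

$17 per unit, at q = 3

The shutdown price is the minimum of AVC. VC = 26q - 6q^2 + q^3, so AVC = 26 - 6q + q^2.
At the minimum of AVC, MC = AVC. MC = 26 - 12q + 3q^2; setting MC = AVC gives 2q^2 - 6q = 0, so q = 3. min AVC = 17.
For P < $17 the firm produces nothing.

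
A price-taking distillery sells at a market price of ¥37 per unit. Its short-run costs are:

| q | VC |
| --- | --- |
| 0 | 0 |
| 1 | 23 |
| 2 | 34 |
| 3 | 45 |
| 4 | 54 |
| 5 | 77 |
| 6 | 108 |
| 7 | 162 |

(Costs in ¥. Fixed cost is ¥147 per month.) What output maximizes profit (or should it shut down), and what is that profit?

q = 6; profit = -¥33

Profit at each row (π = 37q − TC): q=0: -147; q=1: -133; q=2: -107; q=3: -81; q=4: -53; q=5: -39; q=6: -33; q=7: -50.
Profit is maximized at q = 6. AVC there is 108/6 = ¥18 ≤ P, so producing beats shutting down (which would give -¥147).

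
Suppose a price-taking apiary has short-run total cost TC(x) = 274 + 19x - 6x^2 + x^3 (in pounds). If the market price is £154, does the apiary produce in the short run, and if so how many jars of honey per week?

Strip out fixed cost: VC = 19x - 6x^2 + x^3. Then AVC = 19 - 6x + x^2 and MC = 19 - 12x + 3x^2.
AVC is minimized where dAVC/dx = -6 + 2x = 0, at x = 3; min AVC = 19 - 6·3 + 3^2 = £10.
Since P = £154 ≥ min AVC = £10, price covers variable cost and the firm should produce.
P = MC gives -135 - 12x + 3x^2 = 0, with roots -5 and 9. Take the larger (rising MC): x* = 9.
Check: AVC at x = 9 is £46 ≤ P, so revenue covers variable cost.
Profit = P·x − TC = 154·9 − 688 = £698.

Produce at x = 9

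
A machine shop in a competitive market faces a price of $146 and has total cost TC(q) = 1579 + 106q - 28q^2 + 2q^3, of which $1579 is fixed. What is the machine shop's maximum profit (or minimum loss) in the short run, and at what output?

Profit = -$379 at q = 10

AVC = 106 - 28q + 2q^2 has its minimum $8 at q = 7; price $146 clears that bar, so the firm operates.
With MC = 106 - 56q + 6q^2, P = MC on the upward-sloping part at q* = 10.
TR = 146·10 = 1460. TC = 1579 + 260 = 1839. Profit = 1460 − 1839 = -$379.
By producing, the firm covers all variable cost plus $1200 of fixed cost; shutting down would lose the full $1579.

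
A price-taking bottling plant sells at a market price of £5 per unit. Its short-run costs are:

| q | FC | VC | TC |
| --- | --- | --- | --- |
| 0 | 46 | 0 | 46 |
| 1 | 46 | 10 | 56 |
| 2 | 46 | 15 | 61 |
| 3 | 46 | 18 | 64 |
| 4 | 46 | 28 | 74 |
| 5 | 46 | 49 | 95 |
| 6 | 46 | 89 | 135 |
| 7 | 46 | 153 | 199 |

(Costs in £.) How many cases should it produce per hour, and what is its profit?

q = 0 (shut down); profit = -£46

Tabulate TR − TC: q=0: -46; q=1: -51; q=2: -51; q=3: -49; q=4: -54; q=5: -70; q=6: -105; q=7: -164.
Profit is highest at q = 0. Equivalently, the lowest AVC in the table is 18/3 ≈ £6 at q = 3, and P = £5 falls below it — price never covers variable cost, so the firm shuts down and loses only its fixed cost.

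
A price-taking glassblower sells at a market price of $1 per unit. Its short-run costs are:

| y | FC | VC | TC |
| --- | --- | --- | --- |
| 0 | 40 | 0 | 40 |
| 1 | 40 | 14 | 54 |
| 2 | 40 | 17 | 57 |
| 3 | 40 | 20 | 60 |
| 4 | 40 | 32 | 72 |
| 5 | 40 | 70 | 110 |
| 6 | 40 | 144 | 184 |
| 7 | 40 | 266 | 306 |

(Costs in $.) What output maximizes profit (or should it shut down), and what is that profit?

y = 0 (shut down); profit = -$40

Compute π = P·y − TC at each output: y=0: -40; y=1: -53; y=2: -55; y=3: -57; y=4: -68; y=5: -105; y=6: -178; y=7: -299.
Profit is highest at y = 0. Equivalently, the lowest AVC in the table is 20/3 ≈ $6.67 at y = 3, and P = $1 falls below it — price never covers variable cost, so the firm shuts down and loses only its fixed cost.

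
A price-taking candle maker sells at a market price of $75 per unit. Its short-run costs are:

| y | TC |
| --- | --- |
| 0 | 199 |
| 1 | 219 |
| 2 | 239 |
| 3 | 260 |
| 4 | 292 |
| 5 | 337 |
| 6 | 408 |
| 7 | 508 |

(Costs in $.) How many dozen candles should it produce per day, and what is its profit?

y = 6; profit = $42

Tabulate TR − TC: y=0: -199; y=1: -144; y=2: -89; y=3: -35; y=4: 8; y=5: 38; y=6: 42; y=7: 17.
Profit is maximized at y = 6. AVC there is 209/6 = $34.83 ≤ P, so producing beats shutting down (which would give -$199).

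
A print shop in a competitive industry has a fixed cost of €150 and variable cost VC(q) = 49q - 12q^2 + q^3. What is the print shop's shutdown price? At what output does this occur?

€13 per unit, at q = 6

Short-run supply begins at min AVC. From VC = 49q - 12q^2 + q^3, AVC = 49 - 12q + q^2.
At the minimum of AVC, MC = AVC. MC = 49 - 24q + 3q^2; setting MC = AVC gives 2q^2 - 12q = 0, so q = 6. min AVC = 13.
The firm shuts down for any P below €13.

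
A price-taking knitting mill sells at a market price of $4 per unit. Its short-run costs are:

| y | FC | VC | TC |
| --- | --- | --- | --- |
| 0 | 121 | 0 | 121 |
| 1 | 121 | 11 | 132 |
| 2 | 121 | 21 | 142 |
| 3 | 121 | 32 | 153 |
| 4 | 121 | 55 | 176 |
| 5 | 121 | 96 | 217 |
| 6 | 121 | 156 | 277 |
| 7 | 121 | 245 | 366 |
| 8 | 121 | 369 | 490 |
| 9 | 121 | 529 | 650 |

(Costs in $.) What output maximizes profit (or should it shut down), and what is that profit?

y = 0 (shut down); profit = -$121

Tabulate TR − TC: y=0: -121; y=1: -128; y=2: -134; y=3: -141; y=4: -160; y=5: -197; y=6: -253; y=7: -338; y=8: -458; y=9: -614.
Profit is highest at y = 0. Equivalently, the lowest AVC in the table is 21/2 ≈ $10.50 at y = 2, and P = $4 falls below it — price never covers variable cost, so the firm shuts down and loses only its fixed cost.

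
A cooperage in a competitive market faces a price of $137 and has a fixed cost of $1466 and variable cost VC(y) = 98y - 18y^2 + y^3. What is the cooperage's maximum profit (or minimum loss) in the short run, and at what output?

Profit = -$114 at y = 13

AVC = 98 - 18y + y^2; min AVC = $17 at y = 9. Since P = $137 ≥ min AVC, the firm produces.
MC = 98 - 36y + 3y^2. Setting P = MC and taking the root on the rising branch gives y* = 13.
TR = 137·13 = 1781. TC = 1466 + 429 = 1895. Profit = 1781 − 1895 = -$114.
Shutting down would mean losing the fixed cost of $1466, so operating at a loss of $114 is better by $1352.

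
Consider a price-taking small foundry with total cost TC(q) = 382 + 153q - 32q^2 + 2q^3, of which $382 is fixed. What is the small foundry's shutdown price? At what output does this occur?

$25 per unit, at q = 8

Short-run supply begins at min AVC. From VC = 153q - 32q^2 + 2q^3, AVC = 153 - 32q + 2q^2.
At the minimum of AVC, MC = AVC. MC = 153 - 64q + 6q^2; setting MC = AVC gives 4q^2 - 32q = 0, so q = 8. min AVC = 25.
So the shutdown price is $25.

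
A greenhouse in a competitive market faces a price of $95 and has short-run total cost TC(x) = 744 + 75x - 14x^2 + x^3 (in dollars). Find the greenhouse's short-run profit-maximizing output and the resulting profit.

AVC = 75 - 14x + x^2 has its minimum $26 at x = 7; price $95 clears that bar, so the firm operates.
MC = 75 - 28x + 3x^2. Setting P = MC and taking the root on the rising branch gives x* = 10.
TR = 95·10 = 950. TC = 744 + 350 = 1094. Profit = 950 − 1094 = -$144.
That loss of $144 beats the $744 the firm would lose by shutting down; producing recovers $600 of fixed cost.

Profit = -$144 at x = 10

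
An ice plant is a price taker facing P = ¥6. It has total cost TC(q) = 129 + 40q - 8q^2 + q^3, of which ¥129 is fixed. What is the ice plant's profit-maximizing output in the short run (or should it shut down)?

Shut down

Strip out fixed cost: VC = 40q - 8q^2 + q^3. Then AVC = 40 - 8q + q^2 and MC = 40 - 16q + 3q^2.
AVC is minimized where dAVC/dq = -8 + 2q = 0, at q = 4; min AVC = 40 - 8·4 + 4^2 = ¥24.
With P < min AVC (¥6 < ¥24), every unit sold adds to the loss.
Best response: produce nothing and absorb the ¥129 fixed cost.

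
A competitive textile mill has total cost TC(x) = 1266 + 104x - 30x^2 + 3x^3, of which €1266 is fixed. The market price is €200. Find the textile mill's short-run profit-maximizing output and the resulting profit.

Profit = -€114 at x = 8

AVC = 104 - 30x + 3x^2 has its minimum €29 at x = 5; price €200 clears that bar, so the firm operates.
With MC = 104 - 60x + 9x^2, P = MC on the upward-sloping part at x* = 8.
TR = 200·8 = 1600. TC = 1266 + 448 = 1714. Profit = 1600 − 1714 = -€114.
That loss of €114 beats the €1266 the firm would lose by shutting down; producing recovers €1152 of fixed cost.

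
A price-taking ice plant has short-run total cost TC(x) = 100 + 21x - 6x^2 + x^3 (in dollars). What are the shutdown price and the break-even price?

Shutdown price = $12; break-even price = $36

AVC = 21 - 6x + x^2; minimized at x = 3, giving min AVC = $12. That is the shutdown price.
ATC = 100/x + 21 - 6x + x^2. Setting dATC/dx = −100/x^2 − 6 + 2x = 0 gives x = 5 (since 2·5^3 − 6·5^2 = 100).
min ATC = 100/5 + 21 − 6·5 + 5^2 = $36. That is the break-even price.
Between these two prices the firm operates at a loss; above $36 it earns a profit.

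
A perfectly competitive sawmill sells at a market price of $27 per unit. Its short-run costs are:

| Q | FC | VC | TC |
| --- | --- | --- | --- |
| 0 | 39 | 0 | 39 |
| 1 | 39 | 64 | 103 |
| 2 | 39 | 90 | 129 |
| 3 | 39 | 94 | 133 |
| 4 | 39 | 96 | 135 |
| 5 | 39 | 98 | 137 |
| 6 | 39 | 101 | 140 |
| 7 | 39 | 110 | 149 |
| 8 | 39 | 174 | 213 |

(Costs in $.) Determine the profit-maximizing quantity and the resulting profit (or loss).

Q = 7; profit = $40

Profit at each row (π = 27Q − TC): Q=0: -39; Q=1: -76; Q=2: -75; Q=3: -52; Q=4: -27; Q=5: -2; Q=6: 22; Q=7: 40; Q=8: 3.
Profit is maximized at Q = 7. AVC there is 110/7 = $15.71 ≤ P, so producing beats shutting down (which would give -$39).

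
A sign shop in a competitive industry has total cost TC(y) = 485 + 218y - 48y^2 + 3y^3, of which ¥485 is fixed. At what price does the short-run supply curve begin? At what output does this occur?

The firm shuts down when price falls below the minimum of average variable cost. AVC = VC/y = 218 - 48y + 3y^2.
dAVC/dy = -48 + 6y = 0 gives y = 8. min AVC = 218 - 48·8 + 3·8^2 = 26.
So the shutdown price is ¥26.

¥26 per unit, at y = 8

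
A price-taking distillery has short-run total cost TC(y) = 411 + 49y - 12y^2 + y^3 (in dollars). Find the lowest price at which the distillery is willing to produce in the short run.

$13 per unit

Short-run supply begins at min AVC. From VC = 49y - 12y^2 + y^3, AVC = 49 - 12y + y^2.
At the minimum of AVC, MC = AVC. MC = 49 - 24y + 3y^2; setting MC = AVC gives 2y^2 - 12y = 0, so y = 6. min AVC = 13.
The firm shuts down for any P below $13.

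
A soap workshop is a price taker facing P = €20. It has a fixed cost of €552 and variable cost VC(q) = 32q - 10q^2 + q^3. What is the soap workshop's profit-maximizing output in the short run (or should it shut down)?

From TC, MC = TC'(q) = 32 - 20q + 3q^2 and AVC = VC/q = 32 - 10q + q^2.
AVC is minimized where dAVC/dq = -10 + 2q = 0, at q = 5; min AVC = 32 - 10·5 + 5^2 = €7.
Since P = €20 ≥ min AVC = €7, price covers variable cost and the firm should produce.
Solving P = MC: 12 - 20q + 3q^2 = 0 ⇒ q = 2/3 or 6. On the upward-sloping branch, q* = 6.
Check: AVC at q = 6 is €8 ≤ P, so revenue covers variable cost.
Profit = P·q − TC = 20·6 − 600 = -€480, a loss, but smaller than the €552 fixed cost the firm would lose by shutting down.

Produce at q = 6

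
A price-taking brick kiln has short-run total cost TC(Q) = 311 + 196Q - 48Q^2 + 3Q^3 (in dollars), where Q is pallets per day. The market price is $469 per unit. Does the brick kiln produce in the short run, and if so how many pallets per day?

Strip out fixed cost: VC = 196Q - 48Q^2 + 3Q^3. Then AVC = 196 - 48Q + 3Q^2 and MC = 196 - 96Q + 9Q^2.
The AVC parabola has its vertex at Q = 48/6 = 8, where AVC = 196 - 48·8 + 3·8^2 = $4.
Since P = $469 ≥ min AVC = $4, price covers variable cost and the firm should produce.
Set P = MC: 469 = 196 - 96Q + 9Q^2 → -273 - 96Q + 9Q^2 = 0. The roots are Q = -7/3 and Q = 13; the profit-maximizing output is on the rising part of MC, so Q* = 13.
Check: AVC at Q = 13 is $79 ≤ P, so revenue covers variable cost.
Profit = P·Q − TC = 469·13 − 1338 = $4759.

Produce at Q = 13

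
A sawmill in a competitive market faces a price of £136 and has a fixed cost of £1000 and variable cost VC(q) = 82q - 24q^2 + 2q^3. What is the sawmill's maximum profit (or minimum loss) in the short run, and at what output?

AVC = 82 - 24q + 2q^2; min AVC = £10 at q = 6. Since P = £136 ≥ min AVC, the firm produces.
With MC = 82 - 48q + 6q^2, P = MC on the upward-sloping part at q* = 9.
TR = 136·9 = 1224. TC = 1000 + 252 = 1252. Profit = 1224 − 1252 = -£28.
That loss of £28 beats the £1000 the firm would lose by shutting down; producing recovers £972 of fixed cost.

Profit = -£28 at q = 9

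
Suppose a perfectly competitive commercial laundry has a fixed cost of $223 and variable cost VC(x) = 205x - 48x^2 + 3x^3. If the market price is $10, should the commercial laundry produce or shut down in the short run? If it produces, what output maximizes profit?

Shut down

Variable cost is VC = 205x - 48x^2 + 3x^3, so AVC = VC/x = 205 - 48x + 3x^2 and MC = dTC/dx = 205 - 96x + 9x^2.
AVC is minimized where dAVC/dx = -48 + 6x = 0, at x = 8; min AVC = 205 - 48·8 + 3·8^2 = $13.
With P < min AVC ($10 < $13), every unit sold adds to the loss.
Best response: produce nothing and absorb the $223 fixed cost.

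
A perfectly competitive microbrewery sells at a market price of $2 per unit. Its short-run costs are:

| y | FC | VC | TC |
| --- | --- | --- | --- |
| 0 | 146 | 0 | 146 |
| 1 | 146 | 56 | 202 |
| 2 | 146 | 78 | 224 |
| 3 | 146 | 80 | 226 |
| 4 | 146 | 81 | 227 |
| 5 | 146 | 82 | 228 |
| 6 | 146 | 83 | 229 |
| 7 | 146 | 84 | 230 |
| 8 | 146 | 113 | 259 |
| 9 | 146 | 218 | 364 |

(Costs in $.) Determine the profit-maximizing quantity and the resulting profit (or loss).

y = 0 (shut down); profit = -$146

Compute π = P·y − TC at each output: y=0: -146; y=1: -200; y=2: -220; y=3: -220; y=4: -219; y=5: -218; y=6: -217; y=7: -216; y=8: -243; y=9: -346.
Profit is highest at y = 0. Equivalently, the lowest AVC in the table is 84/7 ≈ $12 at y = 7, and P = $2 falls below it — price never covers variable cost, so the firm shuts down and loses only its fixed cost.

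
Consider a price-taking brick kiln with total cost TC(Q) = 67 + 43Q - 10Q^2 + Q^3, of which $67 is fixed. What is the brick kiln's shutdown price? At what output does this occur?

Short-run supply begins at min AVC. From VC = 43Q - 10Q^2 + Q^3, AVC = 43 - 10Q + Q^2.
dAVC/dQ = -10 + 2Q = 0 gives Q = 5. min AVC = 43 - 10·5 + 5^2 = 18.
So the shutdown price is $18.

$18 per unit, at Q = 5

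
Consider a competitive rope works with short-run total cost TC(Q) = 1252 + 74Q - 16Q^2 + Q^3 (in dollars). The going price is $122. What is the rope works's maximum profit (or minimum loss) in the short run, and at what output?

Profit = -$100 at Q = 12

AVC = 74 - 16Q + Q^2 has its minimum $10 at Q = 8; price $122 clears that bar, so the firm operates.
MC = 74 - 32Q + 3Q^2. Setting P = MC and taking the root on the rising branch gives Q* = 12.
TR = 122·12 = 1464. TC = 1252 + 312 = 1564. Profit = 1464 − 1564 = -$100.
By producing, the firm covers all variable cost plus $1152 of fixed cost; shutting down would lose the full $1252.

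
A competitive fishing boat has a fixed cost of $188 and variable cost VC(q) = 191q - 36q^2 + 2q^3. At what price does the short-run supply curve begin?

$29 per unit

Short-run supply begins at min AVC. From VC = 191q - 36q^2 + 2q^3, AVC = 191 - 36q + 2q^2.
dAVC/dq = -36 + 4q = 0 gives q = 9. min AVC = 191 - 36·9 + 2·9^2 = 29.
The firm shuts down for any P below $29.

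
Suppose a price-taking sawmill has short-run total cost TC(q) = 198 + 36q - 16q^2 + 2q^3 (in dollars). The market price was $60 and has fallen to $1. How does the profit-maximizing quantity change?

AVC = 36 - 16q + 2q^2, minimized at q = 4 where min AVC = $4. MC = 36 - 32q + 6q^2.
With P = $60 above the shutdown price, P = MC gives q = 6.
At P = $1 < min AVC = $4, price no longer covers variable cost at any output, so the firm shuts down: q = 0.

Output falls from 6 to 0 (the firm shuts down)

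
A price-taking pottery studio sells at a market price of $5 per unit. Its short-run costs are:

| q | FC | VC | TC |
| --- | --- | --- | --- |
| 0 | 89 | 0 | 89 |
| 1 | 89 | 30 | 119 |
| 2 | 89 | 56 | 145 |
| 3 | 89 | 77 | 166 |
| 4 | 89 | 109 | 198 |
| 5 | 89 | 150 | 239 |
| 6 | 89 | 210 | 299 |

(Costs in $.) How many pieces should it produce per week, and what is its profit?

Tabulate TR − TC: q=0: -89; q=1: -114; q=2: -135; q=3: -151; q=4: -178; q=5: -214; q=6: -269.
Profit is highest at q = 0. Equivalently, the lowest AVC in the table is 77/3 ≈ $25.67 at q = 3, and P = $5 falls below it — price never covers variable cost, so the firm shuts down and loses only its fixed cost.

q = 0 (shut down); profit = -$89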